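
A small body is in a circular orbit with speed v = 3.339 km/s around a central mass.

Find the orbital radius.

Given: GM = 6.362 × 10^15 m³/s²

Convert to SI: v = 3.339 km/s = 3339 m/s.
For a circular orbit, v² = GM / r, so r = GM / v².
r = 6.362e+15 / (3339)² m ≈ 5.706e+08 m = 570.6 Mm.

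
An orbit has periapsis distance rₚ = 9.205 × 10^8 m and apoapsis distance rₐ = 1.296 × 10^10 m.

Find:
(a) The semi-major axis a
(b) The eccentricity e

(a) a = (rₚ + rₐ) / 2 = (9.205e+08 + 1.296e+10) / 2 ≈ 6.94e+09 m = 6.94 × 10^9 m.
(b) e = (rₐ − rₚ) / (rₐ + rₚ) = (1.296e+10 − 9.205e+08) / (1.296e+10 + 9.205e+08) ≈ 0.8674.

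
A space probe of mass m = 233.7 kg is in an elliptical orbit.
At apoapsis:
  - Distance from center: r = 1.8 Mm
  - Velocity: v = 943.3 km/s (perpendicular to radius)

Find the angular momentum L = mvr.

Convert to SI: r = 1.8 Mm = 1.8e+06 m; v = 943.3 km/s = 943300 m/s.
Since v is perpendicular to r, L = m · v · r.
L = 233.7 · 943300 · 1.8e+06 kg·m²/s ≈ 3.968e+14 kg·m²/s.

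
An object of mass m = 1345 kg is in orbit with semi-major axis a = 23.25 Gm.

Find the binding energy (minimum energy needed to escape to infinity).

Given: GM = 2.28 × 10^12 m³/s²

Convert to SI: a = 23.25 Gm = 2.325e+10 m.
Total orbital energy is E = −GMm/(2a); binding energy is E_bind = −E = GMm/(2a).
E_bind = 2.28e+12 · 1345 / (2 · 2.325e+10) J ≈ 6.595e+04 J = 65.95 kJ.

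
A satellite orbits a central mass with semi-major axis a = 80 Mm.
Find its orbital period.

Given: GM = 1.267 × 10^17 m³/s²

Convert to SI: a = 80 Mm = 8e+07 m.
Kepler's third law: T = 2π √(a³ / GM).
Substituting a = 8e+07 m and GM = 1.267e+17 m³/s²:
T = 2π √((8e+07)³ / 1.267e+17) s
T ≈ 1.263e+04 s = 3.509 hours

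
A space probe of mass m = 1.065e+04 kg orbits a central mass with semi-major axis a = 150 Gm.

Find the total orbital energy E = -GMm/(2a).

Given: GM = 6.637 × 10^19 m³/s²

Convert to SI: a = 150 Gm = 1.5e+11 m.
E = −GMm / (2a).
E = −6.637e+19 · 1.065e+04 / (2 · 1.5e+11) J ≈ -2.356e+12 J = -2.356 TJ.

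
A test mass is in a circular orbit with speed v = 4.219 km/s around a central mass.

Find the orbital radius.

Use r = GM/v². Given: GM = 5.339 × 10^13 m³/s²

Convert to SI: v = 4.219 km/s = 4219 m/s.
For a circular orbit, v² = GM / r, so r = GM / v².
r = 5.339e+13 / (4219)² m ≈ 2.999e+06 m = 2.999 Mm.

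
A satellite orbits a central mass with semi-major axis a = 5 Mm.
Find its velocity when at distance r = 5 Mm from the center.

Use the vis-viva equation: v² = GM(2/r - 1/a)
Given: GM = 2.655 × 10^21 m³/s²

Convert to SI: a = 5 Mm = 5e+06 m; r = 5 Mm = 5e+06 m.
Vis-viva: v = √(GM · (2/r − 1/a)).
2/r − 1/a = 2/5e+06 − 1/5e+06 = 2e-07 m⁻¹.
v = √(2.655e+21 · 2e-07) m/s ≈ 2.304e+07 m/s = 2.304e+04 km/s.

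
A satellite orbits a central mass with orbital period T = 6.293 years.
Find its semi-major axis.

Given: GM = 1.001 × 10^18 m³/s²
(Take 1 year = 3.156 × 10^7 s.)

Convert to SI: T = 6.293 years = 1.98607e+08 s.
Invert Kepler's third law: a = (GM · T² / (4π²))^(1/3).
Substituting T = 1.98607e+08 s and GM = 1.001e+18 m³/s²:
a = (1.001e+18 · (1.98607e+08)² / (4π²))^(1/3) m
a ≈ 1e+11 m = 100 Gm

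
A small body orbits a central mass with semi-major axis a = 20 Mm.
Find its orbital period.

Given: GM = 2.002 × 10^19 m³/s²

Convert to SI: a = 20 Mm = 2e+07 m.
Kepler's third law: T = 2π √(a³ / GM).
Substituting a = 2e+07 m and GM = 2.002e+19 m³/s²:
T = 2π √((2e+07)³ / 2.002e+19) s
T ≈ 125.6 s = 2.093 minutes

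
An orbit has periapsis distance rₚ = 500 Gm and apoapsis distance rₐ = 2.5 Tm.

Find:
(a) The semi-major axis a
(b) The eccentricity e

Convert to SI: rₚ = 500 Gm = 5e+11 m; rₐ = 2.5 Tm = 2.5e+12 m.
(a) a = (rₚ + rₐ) / 2 = (5e+11 + 2.5e+12) / 2 ≈ 1.5e+12 m = 1.5 Tm.
(b) e = (rₐ − rₚ) / (rₐ + rₚ) = (2.5e+12 − 5e+11) / (2.5e+12 + 5e+11) ≈ 0.6667.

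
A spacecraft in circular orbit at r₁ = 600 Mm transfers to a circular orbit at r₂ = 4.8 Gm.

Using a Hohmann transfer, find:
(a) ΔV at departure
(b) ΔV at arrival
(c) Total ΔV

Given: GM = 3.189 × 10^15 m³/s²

Convert to SI: r₁ = 600 Mm = 6e+08 m; r₂ = 4.8 Gm = 4.8e+09 m.
Transfer semi-major axis: a_t = (r₁ + r₂)/2 = (6e+08 + 4.8e+09)/2 = 2.7e+09 m.
Circular speeds: v₁ = √(GM/r₁) = 2305.43 m/s, v₂ = √(GM/r₂) = 815.092 m/s.
Transfer speeds (vis-viva v² = GM(2/r − 1/a_t)): v₁ᵗ = 3073.9 m/s, v₂ᵗ = 384.238 m/s.
(a) ΔV₁ = |v₁ᵗ − v₁| ≈ 768.5 m/s = 768.5 m/s.
(b) ΔV₂ = |v₂ − v₂ᵗ| ≈ 430.9 m/s = 430.9 m/s.
(c) ΔV_total = ΔV₁ + ΔV₂ ≈ 1199 m/s = 1.199 km/s.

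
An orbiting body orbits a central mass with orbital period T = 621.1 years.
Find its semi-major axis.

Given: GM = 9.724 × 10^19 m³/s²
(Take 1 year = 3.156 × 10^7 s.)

Convert to SI: T = 621.1 years = 1.96019e+10 s.
Invert Kepler's third law: a = (GM · T² / (4π²))^(1/3).
Substituting T = 1.96019e+10 s and GM = 9.724e+19 m³/s²:
a = (9.724e+19 · (1.96019e+10)² / (4π²))^(1/3) m
a ≈ 9.818e+12 m = 9.818 Tm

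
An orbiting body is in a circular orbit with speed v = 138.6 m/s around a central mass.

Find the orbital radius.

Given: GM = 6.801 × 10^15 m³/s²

For a circular orbit, v² = GM / r, so r = GM / v².
r = 6.801e+15 / (138.6)² m ≈ 3.54e+11 m = 3.54 × 10^11 m.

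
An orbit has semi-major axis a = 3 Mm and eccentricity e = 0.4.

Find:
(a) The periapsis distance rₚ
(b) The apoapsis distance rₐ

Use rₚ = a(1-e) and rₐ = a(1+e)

Convert to SI: a = 3 Mm = 3e+06 m.
(a) rₚ = a(1 − e) = 3e+06 · (1 − 0.4) = 3e+06 · 0.6 ≈ 1.8e+06 m = 1.8 Mm.
(b) rₐ = a(1 + e) = 3e+06 · (1 + 0.4) = 3e+06 · 1.4 ≈ 4.2e+06 m = 4.2 Mm.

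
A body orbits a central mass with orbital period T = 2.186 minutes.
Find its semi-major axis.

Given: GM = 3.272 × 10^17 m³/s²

Convert to SI: T = 2.186 minutes = 131.16 s.
Invert Kepler's third law: a = (GM · T² / (4π²))^(1/3).
Substituting T = 131.16 s and GM = 3.272e+17 m³/s²:
a = (3.272e+17 · (131.16)² / (4π²))^(1/3) m
a ≈ 5.224e+06 m = 5.224 × 10^6 m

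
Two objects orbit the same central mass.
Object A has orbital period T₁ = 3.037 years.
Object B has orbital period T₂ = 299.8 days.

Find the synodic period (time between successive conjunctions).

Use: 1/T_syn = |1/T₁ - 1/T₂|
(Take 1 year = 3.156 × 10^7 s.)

Convert to SI: T₁ = 3.037 years = 9.58477e+07 s; T₂ = 299.8 days = 2.59027e+07 s.
T_syn = |T₁ · T₂ / (T₁ − T₂)|.
T_syn = |9.58477e+07 · 2.59027e+07 / (9.58477e+07 − 2.59027e+07)| s ≈ 3.55e+07 s = 1.125 years.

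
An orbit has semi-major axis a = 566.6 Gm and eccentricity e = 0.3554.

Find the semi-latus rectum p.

Convert to SI: a = 566.6 Gm = 5.666e+11 m.
p = a (1 − e²).
p = 5.666e+11 · (1 − (0.3554)²) = 5.666e+11 · 0.873691 ≈ 4.95e+11 m = 495 Gm.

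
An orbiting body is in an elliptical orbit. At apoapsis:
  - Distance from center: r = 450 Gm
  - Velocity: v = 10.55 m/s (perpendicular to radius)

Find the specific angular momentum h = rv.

Convert to SI: r = 450 Gm = 4.5e+11 m.
With v perpendicular to r, h = r · v.
h = 4.5e+11 · 10.55 m²/s ≈ 4.748e+12 m²/s.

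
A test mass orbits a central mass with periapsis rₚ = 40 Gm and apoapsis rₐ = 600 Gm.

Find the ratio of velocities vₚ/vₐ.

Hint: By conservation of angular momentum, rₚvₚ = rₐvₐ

Convert to SI: rₚ = 40 Gm = 4e+10 m; rₐ = 600 Gm = 6e+11 m.
Conservation of angular momentum gives rₚvₚ = rₐvₐ, so vₚ/vₐ = rₐ/rₚ.
vₚ/vₐ = 6e+11 / 4e+10 ≈ 15.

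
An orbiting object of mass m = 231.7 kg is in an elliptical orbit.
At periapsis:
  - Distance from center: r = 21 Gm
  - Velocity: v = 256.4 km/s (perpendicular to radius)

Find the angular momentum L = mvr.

Convert to SI: r = 21 Gm = 2.1e+10 m; v = 256.4 km/s = 256400 m/s.
Since v is perpendicular to r, L = m · v · r.
L = 231.7 · 256400 · 2.1e+10 kg·m²/s ≈ 1.248e+18 kg·m²/s.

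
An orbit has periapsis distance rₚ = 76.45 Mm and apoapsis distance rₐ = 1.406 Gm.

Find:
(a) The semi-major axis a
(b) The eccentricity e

Convert to SI: rₚ = 76.45 Mm = 7.645e+07 m; rₐ = 1.406 Gm = 1.406e+09 m.
(a) a = (rₚ + rₐ) / 2 = (7.645e+07 + 1.406e+09) / 2 ≈ 7.412e+08 m = 741.2 Mm.
(b) e = (rₐ − rₚ) / (rₐ + rₚ) = (1.406e+09 − 7.645e+07) / (1.406e+09 + 7.645e+07) ≈ 0.8969.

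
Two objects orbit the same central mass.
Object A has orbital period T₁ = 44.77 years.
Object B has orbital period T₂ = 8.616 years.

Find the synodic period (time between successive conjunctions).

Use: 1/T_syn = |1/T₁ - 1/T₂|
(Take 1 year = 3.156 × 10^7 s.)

Convert to SI: T₁ = 44.77 years = 1.41294e+09 s; T₂ = 8.616 years = 2.71921e+08 s.
T_syn = |T₁ · T₂ / (T₁ − T₂)|.
T_syn = |1.41294e+09 · 2.71921e+08 / (1.41294e+09 − 2.71921e+08)| s ≈ 3.367e+08 s = 10.67 years.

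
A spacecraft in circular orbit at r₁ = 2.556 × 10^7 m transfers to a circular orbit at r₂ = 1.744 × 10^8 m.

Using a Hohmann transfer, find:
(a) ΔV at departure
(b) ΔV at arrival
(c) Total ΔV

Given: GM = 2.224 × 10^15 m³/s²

Transfer semi-major axis: a_t = (r₁ + r₂)/2 = (2.556e+07 + 1.744e+08)/2 = 9.998e+07 m.
Circular speeds: v₁ = √(GM/r₁) = 9327.97 m/s, v₂ = √(GM/r₂) = 3571.04 m/s.
Transfer speeds (vis-viva v² = GM(2/r − 1/a_t)): v₁ᵗ = 12319.8 m/s, v₂ᵗ = 1805.59 m/s.
(a) ΔV₁ = |v₁ᵗ − v₁| ≈ 2992 m/s = 2.992 km/s.
(b) ΔV₂ = |v₂ − v₂ᵗ| ≈ 1765 m/s = 1.765 km/s.
(c) ΔV_total = ΔV₁ + ΔV₂ ≈ 4757 m/s = 4.757 km/s.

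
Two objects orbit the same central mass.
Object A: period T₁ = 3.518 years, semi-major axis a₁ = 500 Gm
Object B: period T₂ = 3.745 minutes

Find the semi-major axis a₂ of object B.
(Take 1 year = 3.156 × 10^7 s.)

Convert to SI: T₁ = 3.518 years = 1.11028e+08 s; a₁ = 500 Gm = 5e+11 m; T₂ = 3.745 minutes = 224.7 s.
Kepler's third law: (T₁/T₂)² = (a₁/a₂)³ ⇒ a₂ = a₁ · (T₂/T₁)^(2/3).
T₂/T₁ = 224.7 / 1.11028e+08 = 2.02381e-06.
a₂ = 5e+11 · (2.02381e-06)^(2/3) m ≈ 8e+07 m = 80 Mm.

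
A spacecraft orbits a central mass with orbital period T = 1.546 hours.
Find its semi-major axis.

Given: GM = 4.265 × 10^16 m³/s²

Convert to SI: T = 1.546 hours = 5565.6 s.
Invert Kepler's third law: a = (GM · T² / (4π²))^(1/3).
Substituting T = 5565.6 s and GM = 4.265e+16 m³/s²:
a = (4.265e+16 · (5565.6)² / (4π²))^(1/3) m
a ≈ 3.223e+07 m = 32.23 Mm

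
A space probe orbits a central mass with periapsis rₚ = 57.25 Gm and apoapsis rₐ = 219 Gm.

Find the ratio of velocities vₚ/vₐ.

Convert to SI: rₚ = 57.25 Gm = 5.725e+10 m; rₐ = 219 Gm = 2.19e+11 m.
Conservation of angular momentum gives rₚvₚ = rₐvₐ, so vₚ/vₐ = rₐ/rₚ.
vₚ/vₐ = 2.19e+11 / 5.725e+10 ≈ 3.825.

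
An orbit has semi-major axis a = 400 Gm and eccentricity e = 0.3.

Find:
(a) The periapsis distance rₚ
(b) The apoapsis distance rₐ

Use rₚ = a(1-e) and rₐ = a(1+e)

Convert to SI: a = 400 Gm = 4e+11 m.
(a) rₚ = a(1 − e) = 4e+11 · (1 − 0.3) = 4e+11 · 0.7 ≈ 2.8e+11 m = 280 Gm.
(b) rₐ = a(1 + e) = 4e+11 · (1 + 0.3) = 4e+11 · 1.3 ≈ 5.2e+11 m = 520 Gm.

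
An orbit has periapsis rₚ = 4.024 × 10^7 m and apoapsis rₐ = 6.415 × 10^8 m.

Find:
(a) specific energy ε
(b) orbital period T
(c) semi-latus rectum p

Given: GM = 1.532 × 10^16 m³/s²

(a) With a = (rₚ + rₐ)/2 = 3.4087e+08 m, ε = −GM/(2a) = −1.532e+16/(2 · 3.4087e+08) J/kg ≈ -2.247e+07 J/kg
(b) With a = (rₚ + rₐ)/2 = 3.4087e+08 m, T = 2π √(a³/GM) = 2π √((3.4087e+08)³/1.532e+16) s ≈ 3.195e+05 s
(c) From a = (rₚ + rₐ)/2 = 3.4087e+08 m and e = (rₐ − rₚ)/(rₐ + rₚ) = 0.881949, p = a(1 − e²) = 3.4087e+08 · (1 − (0.881949)²) ≈ 7.573e+07 m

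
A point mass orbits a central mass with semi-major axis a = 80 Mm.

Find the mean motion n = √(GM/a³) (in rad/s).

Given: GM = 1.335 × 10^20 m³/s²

Convert to SI: a = 80 Mm = 8e+07 m.
n = √(GM / a³).
n = √(1.335e+20 / (8e+07)³) rad/s ≈ 0.01615 rad/s.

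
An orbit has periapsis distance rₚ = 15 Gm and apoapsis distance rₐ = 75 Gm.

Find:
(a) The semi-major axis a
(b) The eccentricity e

Convert to SI: rₚ = 15 Gm = 1.5e+10 m; rₐ = 75 Gm = 7.5e+10 m.
(a) a = (rₚ + rₐ) / 2 = (1.5e+10 + 7.5e+10) / 2 ≈ 4.5e+10 m = 45 Gm.
(b) e = (rₐ − rₚ) / (rₐ + rₚ) = (7.5e+10 − 1.5e+10) / (7.5e+10 + 1.5e+10) ≈ 0.6667.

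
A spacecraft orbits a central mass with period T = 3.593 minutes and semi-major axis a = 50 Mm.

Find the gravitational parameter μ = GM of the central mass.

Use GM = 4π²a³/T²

Convert to SI: T = 3.593 minutes = 215.58 s; a = 50 Mm = 5e+07 m.
GM = 4π² · a³ / T².
GM = 4π² · (5e+07)³ / (215.58)² m³/s² ≈ 1.062e+20 m³/s² = 1.062 × 10^20 m³/s².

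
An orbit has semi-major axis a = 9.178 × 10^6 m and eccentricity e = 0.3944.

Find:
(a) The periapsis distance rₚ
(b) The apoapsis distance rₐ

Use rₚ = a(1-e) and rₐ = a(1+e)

(a) rₚ = a(1 − e) = 9.178e+06 · (1 − 0.3944) = 9.178e+06 · 0.6056 ≈ 5.558e+06 m = 5.558 × 10^6 m.
(b) rₐ = a(1 + e) = 9.178e+06 · (1 + 0.3944) = 9.178e+06 · 1.3944 ≈ 1.28e+07 m = 1.28 × 10^7 m.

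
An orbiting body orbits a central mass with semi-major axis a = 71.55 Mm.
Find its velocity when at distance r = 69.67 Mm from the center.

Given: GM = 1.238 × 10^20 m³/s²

Convert to SI: a = 71.55 Mm = 7.155e+07 m; r = 69.67 Mm = 6.967e+07 m.
Vis-viva: v = √(GM · (2/r − 1/a)).
2/r − 1/a = 2/6.967e+07 − 1/7.155e+07 = 1.47305e-08 m⁻¹.
v = √(1.238e+20 · 1.47305e-08) m/s ≈ 1.35e+06 m/s = 1350 km/s.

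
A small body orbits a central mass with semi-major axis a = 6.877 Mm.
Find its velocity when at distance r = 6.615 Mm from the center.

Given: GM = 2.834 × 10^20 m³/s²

Convert to SI: a = 6.877 Mm = 6.877e+06 m; r = 6.615 Mm = 6.615e+06 m.
Vis-viva: v = √(GM · (2/r − 1/a)).
2/r − 1/a = 2/6.615e+06 − 1/6.877e+06 = 1.56931e-07 m⁻¹.
v = √(2.834e+20 · 1.56931e-07) m/s ≈ 6.669e+06 m/s = 6669 km/s.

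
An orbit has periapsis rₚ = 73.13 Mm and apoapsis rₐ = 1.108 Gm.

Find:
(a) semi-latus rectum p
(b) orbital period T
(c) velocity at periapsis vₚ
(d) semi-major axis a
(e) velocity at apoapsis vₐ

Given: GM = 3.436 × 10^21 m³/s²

Convert to SI: rₚ = 73.13 Mm = 7.313e+07 m; rₐ = 1.108 Gm = 1.108e+09 m.
(a) From a = (rₚ + rₐ)/2 = 5.90565e+08 m and e = (rₐ − rₚ)/(rₐ + rₚ) = 0.876169, p = a(1 − e²) = 5.90565e+08 · (1 − (0.876169)²) ≈ 1.372e+08 m
(b) With a = (rₚ + rₐ)/2 = 5.90565e+08 m, T = 2π √(a³/GM) = 2π √((5.90565e+08)³/3.436e+21) s ≈ 1538 s
(c) With a = (rₚ + rₐ)/2 = 5.90565e+08 m, vₚ = √(GM (2/rₚ − 1/a)) = √(3.436e+21 · (2/7.313e+07 − 1/5.90565e+08)) m/s ≈ 9.389e+06 m/s
(d) a = (rₚ + rₐ)/2 = (7.313e+07 + 1.108e+09)/2 ≈ 5.906e+08 m
(e) With a = (rₚ + rₐ)/2 = 5.90565e+08 m, vₐ = √(GM (2/rₐ − 1/a)) = √(3.436e+21 · (2/1.108e+09 − 1/5.90565e+08)) m/s ≈ 6.197e+05 m/s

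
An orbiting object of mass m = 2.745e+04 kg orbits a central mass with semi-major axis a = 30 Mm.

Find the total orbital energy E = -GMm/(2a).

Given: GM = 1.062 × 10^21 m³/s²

Convert to SI: a = 30 Mm = 3e+07 m.
E = −GMm / (2a).
E = −1.062e+21 · 2.745e+04 / (2 · 3e+07) J ≈ -4.859e+17 J = -485.9 PJ.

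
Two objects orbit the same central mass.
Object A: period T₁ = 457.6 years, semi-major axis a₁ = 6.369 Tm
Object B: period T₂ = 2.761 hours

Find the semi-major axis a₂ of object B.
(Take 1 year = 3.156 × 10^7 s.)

Convert to SI: T₁ = 457.6 years = 1.44419e+10 s; a₁ = 6.369 Tm = 6.369e+12 m; T₂ = 2.761 hours = 9939.6 s.
Kepler's third law: (T₁/T₂)² = (a₁/a₂)³ ⇒ a₂ = a₁ · (T₂/T₁)^(2/3).
T₂/T₁ = 9939.6 / 1.44419e+10 = 6.88249e-07.
a₂ = 6.369e+12 · (6.88249e-07)^(2/3) m ≈ 4.965e+08 m = 496.5 Mm.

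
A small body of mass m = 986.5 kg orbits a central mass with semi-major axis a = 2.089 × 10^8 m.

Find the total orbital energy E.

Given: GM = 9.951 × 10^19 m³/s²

E = −GMm / (2a).
E = −9.951e+19 · 986.5 / (2 · 2.089e+08) J ≈ -2.35e+14 J = -235 TJ.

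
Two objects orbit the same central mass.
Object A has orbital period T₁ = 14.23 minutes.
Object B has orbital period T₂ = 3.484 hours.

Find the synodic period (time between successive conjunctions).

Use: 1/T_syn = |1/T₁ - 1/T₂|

Convert to SI: T₁ = 14.23 minutes = 853.8 s; T₂ = 3.484 hours = 12542.4 s.
T_syn = |T₁ · T₂ / (T₁ − T₂)|.
T_syn = |853.8 · 12542.4 / (853.8 − 12542.4)| s ≈ 916.2 s = 15.27 minutes.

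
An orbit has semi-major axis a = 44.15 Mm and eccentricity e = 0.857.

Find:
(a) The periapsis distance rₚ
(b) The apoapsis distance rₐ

Convert to SI: a = 44.15 Mm = 4.415e+07 m.
(a) rₚ = a(1 − e) = 4.415e+07 · (1 − 0.857) = 4.415e+07 · 0.143 ≈ 6.313e+06 m = 6.313 Mm.
(b) rₐ = a(1 + e) = 4.415e+07 · (1 + 0.857) = 4.415e+07 · 1.857 ≈ 8.199e+07 m = 81.99 Mm.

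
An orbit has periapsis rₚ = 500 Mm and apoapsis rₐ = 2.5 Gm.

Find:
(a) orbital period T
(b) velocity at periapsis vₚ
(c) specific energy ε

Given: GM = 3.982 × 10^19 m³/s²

Convert to SI: rₚ = 500 Mm = 5e+08 m; rₐ = 2.5 Gm = 2.5e+09 m.
(a) With a = (rₚ + rₐ)/2 = 1.5e+09 m, T = 2π √(a³/GM) = 2π √((1.5e+09)³/3.982e+19) s ≈ 5.785e+04 s
(b) With a = (rₚ + rₐ)/2 = 1.5e+09 m, vₚ = √(GM (2/rₚ − 1/a)) = √(3.982e+19 · (2/5e+08 − 1/1.5e+09)) m/s ≈ 3.643e+05 m/s
(c) With a = (rₚ + rₐ)/2 = 1.5e+09 m, ε = −GM/(2a) = −3.982e+19/(2 · 1.5e+09) J/kg ≈ -1.327e+10 J/kg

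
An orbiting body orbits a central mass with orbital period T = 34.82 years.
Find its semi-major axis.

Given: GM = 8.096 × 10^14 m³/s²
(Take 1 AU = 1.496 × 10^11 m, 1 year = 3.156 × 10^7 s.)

Convert to SI: T = 34.82 years = 1.09892e+09 s.
Invert Kepler's third law: a = (GM · T² / (4π²))^(1/3).
Substituting T = 1.09892e+09 s and GM = 8.096e+14 m³/s²:
a = (8.096e+14 · (1.09892e+09)² / (4π²))^(1/3) m
a ≈ 2.915e+10 m = 0.1948 AU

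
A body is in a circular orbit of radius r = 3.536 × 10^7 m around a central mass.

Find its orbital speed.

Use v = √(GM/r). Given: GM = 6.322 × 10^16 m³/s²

For a circular orbit, gravity supplies the centripetal force, so v = √(GM / r).
v = √(6.322e+16 / 3.536e+07) m/s ≈ 4.228e+04 m/s = 42.28 km/s.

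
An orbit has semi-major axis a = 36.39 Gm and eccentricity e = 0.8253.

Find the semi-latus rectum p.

Convert to SI: a = 36.39 Gm = 3.639e+10 m.
p = a (1 − e²).
p = 3.639e+10 · (1 − (0.8253)²) = 3.639e+10 · 0.31888 ≈ 1.16e+10 m = 11.6 Gm.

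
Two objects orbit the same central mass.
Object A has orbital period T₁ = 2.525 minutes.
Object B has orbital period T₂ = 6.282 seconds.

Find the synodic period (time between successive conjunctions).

Convert to SI: T₁ = 2.525 minutes = 151.5 s.
T_syn = |T₁ · T₂ / (T₁ − T₂)|.
T_syn = |151.5 · 6.282 / (151.5 − 6.282)| s ≈ 6.554 s = 6.554 seconds.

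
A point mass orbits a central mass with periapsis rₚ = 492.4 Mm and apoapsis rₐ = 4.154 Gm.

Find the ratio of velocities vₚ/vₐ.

Convert to SI: rₚ = 492.4 Mm = 4.924e+08 m; rₐ = 4.154 Gm = 4.154e+09 m.
Conservation of angular momentum gives rₚvₚ = rₐvₐ, so vₚ/vₐ = rₐ/rₚ.
vₚ/vₐ = 4.154e+09 / 4.924e+08 ≈ 8.436.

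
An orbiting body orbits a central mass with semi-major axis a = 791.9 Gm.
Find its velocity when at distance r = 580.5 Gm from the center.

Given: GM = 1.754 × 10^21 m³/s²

Convert to SI: a = 791.9 Gm = 7.919e+11 m; r = 580.5 Gm = 5.805e+11 m.
Vis-viva: v = √(GM · (2/r − 1/a)).
2/r − 1/a = 2/5.805e+11 − 1/7.919e+11 = 2.18252e-12 m⁻¹.
v = √(1.754e+21 · 2.18252e-12) m/s ≈ 6.187e+04 m/s = 61.87 km/s.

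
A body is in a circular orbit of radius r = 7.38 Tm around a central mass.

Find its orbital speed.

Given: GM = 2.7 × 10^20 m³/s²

Convert to SI: r = 7.38 Tm = 7.38e+12 m.
For a circular orbit, gravity supplies the centripetal force, so v = √(GM / r).
v = √(2.7e+20 / 7.38e+12) m/s ≈ 6049 m/s = 6.049 km/s.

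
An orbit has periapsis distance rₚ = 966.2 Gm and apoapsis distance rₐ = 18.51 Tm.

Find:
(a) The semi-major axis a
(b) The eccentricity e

Convert to SI: rₚ = 966.2 Gm = 9.662e+11 m; rₐ = 18.51 Tm = 1.851e+13 m.
(a) a = (rₚ + rₐ) / 2 = (9.662e+11 + 1.851e+13) / 2 ≈ 9.738e+12 m = 9.738 Tm.
(b) e = (rₐ − rₚ) / (rₐ + rₚ) = (1.851e+13 − 9.662e+11) / (1.851e+13 + 9.662e+11) ≈ 0.9008.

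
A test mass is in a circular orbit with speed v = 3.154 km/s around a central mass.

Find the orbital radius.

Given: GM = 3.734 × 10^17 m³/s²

Convert to SI: v = 3.154 km/s = 3154 m/s.
For a circular orbit, v² = GM / r, so r = GM / v².
r = 3.734e+17 / (3154)² m ≈ 3.754e+10 m = 37.54 Gm.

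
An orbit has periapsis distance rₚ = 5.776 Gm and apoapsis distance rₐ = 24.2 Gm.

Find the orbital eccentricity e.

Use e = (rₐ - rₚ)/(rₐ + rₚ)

Convert to SI: rₚ = 5.776 Gm = 5.776e+09 m; rₐ = 24.2 Gm = 2.42e+10 m.
e = (rₐ − rₚ) / (rₐ + rₚ).
e = (2.42e+10 − 5.776e+09) / (2.42e+10 + 5.776e+09) = 1.8424e+10 / 2.9976e+10 ≈ 0.6146.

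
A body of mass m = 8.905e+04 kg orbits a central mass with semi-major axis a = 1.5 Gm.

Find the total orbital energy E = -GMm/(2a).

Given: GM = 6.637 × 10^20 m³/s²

Convert to SI: a = 1.5 Gm = 1.5e+09 m.
E = −GMm / (2a).
E = −6.637e+20 · 8.905e+04 / (2 · 1.5e+09) J ≈ -1.97e+16 J = -19.7 PJ.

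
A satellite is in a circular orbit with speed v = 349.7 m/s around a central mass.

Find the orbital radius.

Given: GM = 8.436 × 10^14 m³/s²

For a circular orbit, v² = GM / r, so r = GM / v².
r = 8.436e+14 / (349.7)² m ≈ 6.898e+09 m = 6.898 Gm.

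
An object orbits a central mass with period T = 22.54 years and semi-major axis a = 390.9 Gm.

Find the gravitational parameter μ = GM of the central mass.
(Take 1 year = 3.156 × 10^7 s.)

Convert to SI: T = 22.54 years = 7.11362e+08 s; a = 390.9 Gm = 3.909e+11 m.
GM = 4π² · a³ / T².
GM = 4π² · (3.909e+11)³ / (7.11362e+08)² m³/s² ≈ 4.66e+18 m³/s² = 4.66 × 10^18 m³/s².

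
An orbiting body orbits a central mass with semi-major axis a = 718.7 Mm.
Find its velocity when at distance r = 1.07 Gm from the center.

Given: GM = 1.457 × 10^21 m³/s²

Convert to SI: a = 718.7 Mm = 7.187e+08 m; r = 1.07 Gm = 1.07e+09 m.
Vis-viva: v = √(GM · (2/r − 1/a)).
2/r − 1/a = 2/1.07e+09 − 1/7.187e+08 = 4.77758e-10 m⁻¹.
v = √(1.457e+21 · 4.77758e-10) m/s ≈ 8.343e+05 m/s = 834.3 km/s.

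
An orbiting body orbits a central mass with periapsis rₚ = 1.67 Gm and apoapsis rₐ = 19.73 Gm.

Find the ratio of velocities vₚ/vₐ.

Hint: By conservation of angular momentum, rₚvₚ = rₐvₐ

Convert to SI: rₚ = 1.67 Gm = 1.67e+09 m; rₐ = 19.73 Gm = 1.973e+10 m.
Conservation of angular momentum gives rₚvₚ = rₐvₐ, so vₚ/vₐ = rₐ/rₚ.
vₚ/vₐ = 1.973e+10 / 1.67e+09 ≈ 11.81.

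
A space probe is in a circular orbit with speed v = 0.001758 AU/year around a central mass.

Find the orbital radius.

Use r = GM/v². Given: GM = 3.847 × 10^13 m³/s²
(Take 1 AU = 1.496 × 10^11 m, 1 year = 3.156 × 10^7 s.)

Convert to SI: v = 0.001758 AU/year = 8.33323 m/s.
For a circular orbit, v² = GM / r, so r = GM / v².
r = 3.847e+13 / (8.33323)² m ≈ 5.54e+11 m = 3.703 AU.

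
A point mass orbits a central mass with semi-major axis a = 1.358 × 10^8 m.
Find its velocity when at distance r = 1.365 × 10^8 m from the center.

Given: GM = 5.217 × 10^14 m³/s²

Vis-viva: v = √(GM · (2/r − 1/a)).
2/r − 1/a = 2/1.365e+08 − 1/1.358e+08 = 7.28824e-09 m⁻¹.
v = √(5.217e+14 · 7.28824e-09) m/s ≈ 1950 m/s = 1.95 km/s.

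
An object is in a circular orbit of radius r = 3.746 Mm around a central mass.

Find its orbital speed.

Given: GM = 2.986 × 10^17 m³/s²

Convert to SI: r = 3.746 Mm = 3.746e+06 m.
For a circular orbit, gravity supplies the centripetal force, so v = √(GM / r).
v = √(2.986e+17 / 3.746e+06) m/s ≈ 2.823e+05 m/s = 282.3 km/s.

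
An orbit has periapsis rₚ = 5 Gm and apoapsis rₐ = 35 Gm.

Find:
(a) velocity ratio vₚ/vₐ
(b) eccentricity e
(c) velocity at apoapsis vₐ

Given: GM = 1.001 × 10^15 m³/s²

Convert to SI: rₚ = 5 Gm = 5e+09 m; rₐ = 35 Gm = 3.5e+10 m.
(a) Conservation of angular momentum (rₚvₚ = rₐvₐ) gives vₚ/vₐ = rₐ/rₚ = 3.5e+10/5e+09 ≈ 7
(b) e = (rₐ − rₚ)/(rₐ + rₚ) = (3.5e+10 − 5e+09)/(3.5e+10 + 5e+09) ≈ 0.75
(c) With a = (rₚ + rₐ)/2 = 2e+10 m, vₐ = √(GM (2/rₐ − 1/a)) = √(1.001e+15 · (2/3.5e+10 − 1/2e+10)) m/s ≈ 84.56 m/s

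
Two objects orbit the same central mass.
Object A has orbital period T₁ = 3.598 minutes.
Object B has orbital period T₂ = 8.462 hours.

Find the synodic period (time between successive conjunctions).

Convert to SI: T₁ = 3.598 minutes = 215.88 s; T₂ = 8.462 hours = 30463.2 s.
T_syn = |T₁ · T₂ / (T₁ − T₂)|.
T_syn = |215.88 · 30463.2 / (215.88 − 30463.2)| s ≈ 217.4 s = 3.624 minutes.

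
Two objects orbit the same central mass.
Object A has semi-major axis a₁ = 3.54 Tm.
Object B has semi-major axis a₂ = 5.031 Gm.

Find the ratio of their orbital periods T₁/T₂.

Convert to SI: a₁ = 3.54 Tm = 3.54e+12 m; a₂ = 5.031 Gm = 5.031e+09 m.
From Kepler's third law, (T₁/T₂)² = (a₁/a₂)³, so T₁/T₂ = (a₁/a₂)^(3/2).
a₁/a₂ = 3.54e+12 / 5.031e+09 = 703.637.
T₁/T₂ = (703.637)^(3/2) ≈ 1.866e+04.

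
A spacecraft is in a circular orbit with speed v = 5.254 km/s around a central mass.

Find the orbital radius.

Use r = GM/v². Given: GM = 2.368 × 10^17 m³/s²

Convert to SI: v = 5.254 km/s = 5254 m/s.
For a circular orbit, v² = GM / r, so r = GM / v².
r = 2.368e+17 / (5254)² m ≈ 8.578e+09 m = 8.578 Gm.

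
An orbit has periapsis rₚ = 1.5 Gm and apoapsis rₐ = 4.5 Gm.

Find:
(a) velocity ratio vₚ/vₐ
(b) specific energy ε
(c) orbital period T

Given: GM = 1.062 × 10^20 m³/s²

Convert to SI: rₚ = 1.5 Gm = 1.5e+09 m; rₐ = 4.5 Gm = 4.5e+09 m.
(a) Conservation of angular momentum (rₚvₚ = rₐvₐ) gives vₚ/vₐ = rₐ/rₚ = 4.5e+09/1.5e+09 ≈ 3
(b) With a = (rₚ + rₐ)/2 = 3e+09 m, ε = −GM/(2a) = −1.062e+20/(2 · 3e+09) J/kg ≈ -1.77e+10 J/kg
(c) With a = (rₚ + rₐ)/2 = 3e+09 m, T = 2π √(a³/GM) = 2π √((3e+09)³/1.062e+20) s ≈ 1.002e+05 s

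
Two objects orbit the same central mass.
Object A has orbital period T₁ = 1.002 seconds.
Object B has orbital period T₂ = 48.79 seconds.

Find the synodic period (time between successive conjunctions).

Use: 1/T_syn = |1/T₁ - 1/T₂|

T_syn = |T₁ · T₂ / (T₁ − T₂)|.
T_syn = |1.002 · 48.79 / (1.002 − 48.79)| s ≈ 1.023 s = 1.023 seconds.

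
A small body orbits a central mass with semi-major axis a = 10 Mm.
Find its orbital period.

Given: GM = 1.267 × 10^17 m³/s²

Convert to SI: a = 10 Mm = 1e+07 m.
Kepler's third law: T = 2π √(a³ / GM).
Substituting a = 1e+07 m and GM = 1.267e+17 m³/s²:
T = 2π √((1e+07)³ / 1.267e+17) s
T ≈ 558.2 s = 9.303 minutes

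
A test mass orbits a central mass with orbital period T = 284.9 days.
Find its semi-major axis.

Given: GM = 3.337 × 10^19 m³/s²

Convert to SI: T = 284.9 days = 2.46154e+07 s.
Invert Kepler's third law: a = (GM · T² / (4π²))^(1/3).
Substituting T = 2.46154e+07 s and GM = 3.337e+19 m³/s²:
a = (3.337e+19 · (2.46154e+07)² / (4π²))^(1/3) m
a ≈ 8.001e+10 m = 80.01 Gm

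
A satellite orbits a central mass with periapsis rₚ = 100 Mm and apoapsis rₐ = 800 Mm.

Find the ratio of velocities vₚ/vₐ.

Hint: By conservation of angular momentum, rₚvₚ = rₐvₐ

Convert to SI: rₚ = 100 Mm = 1e+08 m; rₐ = 800 Mm = 8e+08 m.
Conservation of angular momentum gives rₚvₚ = rₐvₐ, so vₚ/vₐ = rₐ/rₚ.
vₚ/vₐ = 8e+08 / 1e+08 ≈ 8.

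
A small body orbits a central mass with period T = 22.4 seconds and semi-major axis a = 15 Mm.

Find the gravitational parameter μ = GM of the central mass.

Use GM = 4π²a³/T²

Convert to SI: a = 15 Mm = 1.5e+07 m.
GM = 4π² · a³ / T².
GM = 4π² · (1.5e+07)³ / (22.4)² m³/s² ≈ 2.655e+20 m³/s² = 2.655 × 10^20 m³/s².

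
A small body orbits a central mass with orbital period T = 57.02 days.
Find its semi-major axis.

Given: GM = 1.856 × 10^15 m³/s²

Convert to SI: T = 57.02 days = 4.92653e+06 s.
Invert Kepler's third law: a = (GM · T² / (4π²))^(1/3).
Substituting T = 4.92653e+06 s and GM = 1.856e+15 m³/s²:
a = (1.856e+15 · (4.92653e+06)² / (4π²))^(1/3) m
a ≈ 1.045e+09 m = 1.045 Gm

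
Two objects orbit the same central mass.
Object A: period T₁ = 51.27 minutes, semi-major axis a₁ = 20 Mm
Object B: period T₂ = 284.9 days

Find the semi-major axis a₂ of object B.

Convert to SI: T₁ = 51.27 minutes = 3076.2 s; a₁ = 20 Mm = 2e+07 m; T₂ = 284.9 days = 2.46154e+07 s.
Kepler's third law: (T₁/T₂)² = (a₁/a₂)³ ⇒ a₂ = a₁ · (T₂/T₁)^(2/3).
T₂/T₁ = 2.46154e+07 / 3076.2 = 8001.87.
a₂ = 2e+07 · (8001.87)^(2/3) m ≈ 8.001e+09 m = 8.001 Gm.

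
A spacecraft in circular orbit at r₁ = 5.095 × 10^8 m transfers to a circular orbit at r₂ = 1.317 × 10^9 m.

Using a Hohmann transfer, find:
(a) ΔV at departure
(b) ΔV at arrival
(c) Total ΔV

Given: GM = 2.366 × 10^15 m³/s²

Transfer semi-major axis: a_t = (r₁ + r₂)/2 = (5.095e+08 + 1.317e+09)/2 = 9.1325e+08 m.
Circular speeds: v₁ = √(GM/r₁) = 2154.94 m/s, v₂ = √(GM/r₂) = 1340.34 m/s.
Transfer speeds (vis-viva v² = GM(2/r − 1/a_t)): v₁ᵗ = 2587.82 m/s, v₂ᵗ = 1001.13 m/s.
(a) ΔV₁ = |v₁ᵗ − v₁| ≈ 432.9 m/s = 432.9 m/s.
(b) ΔV₂ = |v₂ − v₂ᵗ| ≈ 339.2 m/s = 339.2 m/s.
(c) ΔV_total = ΔV₁ + ΔV₂ ≈ 772.1 m/s = 772.1 m/s.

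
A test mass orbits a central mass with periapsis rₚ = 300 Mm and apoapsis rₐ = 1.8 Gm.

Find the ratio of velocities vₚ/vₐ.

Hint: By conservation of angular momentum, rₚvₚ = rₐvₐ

Convert to SI: rₚ = 300 Mm = 3e+08 m; rₐ = 1.8 Gm = 1.8e+09 m.
Conservation of angular momentum gives rₚvₚ = rₐvₐ, so vₚ/vₐ = rₐ/rₚ.
vₚ/vₐ = 1.8e+09 / 3e+08 ≈ 6.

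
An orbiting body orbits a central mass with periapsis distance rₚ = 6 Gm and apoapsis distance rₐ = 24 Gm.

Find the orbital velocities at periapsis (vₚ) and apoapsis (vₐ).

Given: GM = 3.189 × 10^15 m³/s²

Convert to SI: rₚ = 6 Gm = 6e+09 m; rₐ = 24 Gm = 2.4e+10 m.
Use the vis-viva equation v² = GM(2/r − 1/a) with a = (rₚ + rₐ)/2 = (6e+09 + 2.4e+10)/2 = 1.5e+10 m.
vₚ = √(GM · (2/rₚ − 1/a)) = √(3.189e+15 · (2/6e+09 − 1/1.5e+10)) m/s ≈ 922.2 m/s = 922.2 m/s.
vₐ = √(GM · (2/rₐ − 1/a)) = √(3.189e+15 · (2/2.4e+10 − 1/1.5e+10)) m/s ≈ 230.5 m/s = 230.5 m/s.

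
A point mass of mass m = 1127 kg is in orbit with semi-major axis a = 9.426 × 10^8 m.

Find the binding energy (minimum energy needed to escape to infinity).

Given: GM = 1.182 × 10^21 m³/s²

Total orbital energy is E = −GMm/(2a); binding energy is E_bind = −E = GMm/(2a).
E_bind = 1.182e+21 · 1127 / (2 · 9.426e+08) J ≈ 7.066e+14 J = 706.6 TJ.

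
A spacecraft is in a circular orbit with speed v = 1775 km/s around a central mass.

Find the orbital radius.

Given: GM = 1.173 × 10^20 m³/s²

Convert to SI: v = 1775 km/s = 1.775e+06 m/s.
For a circular orbit, v² = GM / r, so r = GM / v².
r = 1.173e+20 / (1.775e+06)² m ≈ 3.723e+07 m = 37.23 Mm.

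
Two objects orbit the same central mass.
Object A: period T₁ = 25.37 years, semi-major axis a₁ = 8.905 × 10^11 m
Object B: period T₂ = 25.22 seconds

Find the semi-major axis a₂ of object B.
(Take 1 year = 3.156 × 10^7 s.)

Convert to SI: T₁ = 25.37 years = 8.00677e+08 s.
Kepler's third law: (T₁/T₂)² = (a₁/a₂)³ ⇒ a₂ = a₁ · (T₂/T₁)^(2/3).
T₂/T₁ = 25.22 / 8.00677e+08 = 3.14983e-08.
a₂ = 8.905e+11 · (3.14983e-08)^(2/3) m ≈ 8.882e+06 m = 8.882 × 10^6 m.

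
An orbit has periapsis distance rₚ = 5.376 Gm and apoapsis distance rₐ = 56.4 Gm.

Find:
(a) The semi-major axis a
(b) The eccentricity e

Convert to SI: rₚ = 5.376 Gm = 5.376e+09 m; rₐ = 56.4 Gm = 5.64e+10 m.
(a) a = (rₚ + rₐ) / 2 = (5.376e+09 + 5.64e+10) / 2 ≈ 3.089e+10 m = 30.89 Gm.
(b) e = (rₐ − rₚ) / (rₐ + rₚ) = (5.64e+10 − 5.376e+09) / (5.64e+10 + 5.376e+09) ≈ 0.826.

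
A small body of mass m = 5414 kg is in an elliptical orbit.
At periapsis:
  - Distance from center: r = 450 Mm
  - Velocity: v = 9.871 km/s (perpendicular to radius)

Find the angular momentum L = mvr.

Convert to SI: r = 450 Mm = 4.5e+08 m; v = 9.871 km/s = 9871 m/s.
Since v is perpendicular to r, L = m · v · r.
L = 5414 · 9871 · 4.5e+08 kg·m²/s ≈ 2.405e+16 kg·m²/s.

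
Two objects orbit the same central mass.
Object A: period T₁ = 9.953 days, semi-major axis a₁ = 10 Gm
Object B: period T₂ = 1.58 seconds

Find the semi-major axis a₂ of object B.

Convert to SI: T₁ = 9.953 days = 859939 s; a₁ = 10 Gm = 1e+10 m.
Kepler's third law: (T₁/T₂)² = (a₁/a₂)³ ⇒ a₂ = a₁ · (T₂/T₁)^(2/3).
T₂/T₁ = 1.58 / 859939 = 1.83734e-06.
a₂ = 1e+10 · (1.83734e-06)^(2/3) m ≈ 1.5e+06 m = 1.5 Mm.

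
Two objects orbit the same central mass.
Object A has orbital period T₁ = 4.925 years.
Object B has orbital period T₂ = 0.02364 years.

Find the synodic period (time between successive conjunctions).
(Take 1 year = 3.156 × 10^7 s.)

Convert to SI: T₁ = 4.925 years = 1.55433e+08 s; T₂ = 0.02364 years = 746078 s.
T_syn = |T₁ · T₂ / (T₁ − T₂)|.
T_syn = |1.55433e+08 · 746078 / (1.55433e+08 − 746078)| s ≈ 7.497e+05 s = 0.02375 years.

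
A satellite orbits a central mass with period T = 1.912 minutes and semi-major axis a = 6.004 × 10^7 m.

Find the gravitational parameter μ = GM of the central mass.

Convert to SI: T = 1.912 minutes = 114.72 s.
GM = 4π² · a³ / T².
GM = 4π² · (6.004e+07)³ / (114.72)² m³/s² ≈ 6.492e+20 m³/s² = 6.492 × 10^20 m³/s².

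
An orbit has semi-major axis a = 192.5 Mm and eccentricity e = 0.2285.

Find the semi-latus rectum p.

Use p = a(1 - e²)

Convert to SI: a = 192.5 Mm = 1.925e+08 m.
p = a (1 − e²).
p = 1.925e+08 · (1 − (0.2285)²) = 1.925e+08 · 0.947788 ≈ 1.824e+08 m = 182.4 Mm.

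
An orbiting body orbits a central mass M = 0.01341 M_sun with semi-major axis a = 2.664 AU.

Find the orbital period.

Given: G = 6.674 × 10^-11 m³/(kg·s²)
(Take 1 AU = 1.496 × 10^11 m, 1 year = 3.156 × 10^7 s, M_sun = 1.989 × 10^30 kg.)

Convert to SI: a = 2.664 AU = 3.98534e+11 m; M = 0.01341 M_sun = 2.66725e+28 kg.
GM = G · M = 6.674e-11 · 2.66725e+28 = 1.78012e+18 m³/s².
Kepler's third law: T = 2π √(a³ / GM).
Substituting a = 3.98534e+11 m and GM = 1.78012e+18 m³/s²:
T = 2π √((3.98534e+11)³ / 1.78012e+18) s
T ≈ 1.185e+09 s = 37.54 years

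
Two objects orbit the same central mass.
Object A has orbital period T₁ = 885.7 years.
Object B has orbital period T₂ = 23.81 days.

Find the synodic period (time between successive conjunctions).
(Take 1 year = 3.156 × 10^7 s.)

Convert to SI: T₁ = 885.7 years = 2.79527e+10 s; T₂ = 23.81 days = 2.05718e+06 s.
T_syn = |T₁ · T₂ / (T₁ − T₂)|.
T_syn = |2.79527e+10 · 2.05718e+06 / (2.79527e+10 − 2.05718e+06)| s ≈ 2.057e+06 s = 23.81 days.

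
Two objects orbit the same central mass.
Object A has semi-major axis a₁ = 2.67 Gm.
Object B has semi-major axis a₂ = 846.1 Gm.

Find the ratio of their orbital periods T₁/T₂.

Convert to SI: a₁ = 2.67 Gm = 2.67e+09 m; a₂ = 846.1 Gm = 8.461e+11 m.
From Kepler's third law, (T₁/T₂)² = (a₁/a₂)³, so T₁/T₂ = (a₁/a₂)^(3/2).
a₁/a₂ = 2.67e+09 / 8.461e+11 = 0.00315566.
T₁/T₂ = (0.00315566)^(3/2) ≈ 0.0001773.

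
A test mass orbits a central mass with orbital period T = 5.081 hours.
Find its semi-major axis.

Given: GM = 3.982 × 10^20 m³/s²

Convert to SI: T = 5.081 hours = 18291.6 s.
Invert Kepler's third law: a = (GM · T² / (4π²))^(1/3).
Substituting T = 18291.6 s and GM = 3.982e+20 m³/s²:
a = (3.982e+20 · (18291.6)² / (4π²))^(1/3) m
a ≈ 1.5e+09 m = 1.5 Gm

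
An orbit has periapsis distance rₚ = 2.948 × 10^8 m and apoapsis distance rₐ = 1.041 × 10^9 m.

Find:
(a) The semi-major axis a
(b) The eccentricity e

(a) a = (rₚ + rₐ) / 2 = (2.948e+08 + 1.041e+09) / 2 ≈ 6.679e+08 m = 6.679 × 10^8 m.
(b) e = (rₐ − rₚ) / (rₐ + rₚ) = (1.041e+09 − 2.948e+08) / (1.041e+09 + 2.948e+08) ≈ 0.5586.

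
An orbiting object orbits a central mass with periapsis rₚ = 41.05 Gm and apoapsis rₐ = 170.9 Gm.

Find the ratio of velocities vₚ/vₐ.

Convert to SI: rₚ = 41.05 Gm = 4.105e+10 m; rₐ = 170.9 Gm = 1.709e+11 m.
Conservation of angular momentum gives rₚvₚ = rₐvₐ, so vₚ/vₐ = rₐ/rₚ.
vₚ/vₐ = 1.709e+11 / 4.105e+10 ≈ 4.163.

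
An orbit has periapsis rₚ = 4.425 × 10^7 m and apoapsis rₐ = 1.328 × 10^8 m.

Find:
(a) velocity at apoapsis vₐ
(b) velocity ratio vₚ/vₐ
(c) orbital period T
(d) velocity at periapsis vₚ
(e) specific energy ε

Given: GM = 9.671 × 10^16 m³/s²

(a) With a = (rₚ + rₐ)/2 = 8.8525e+07 m, vₐ = √(GM (2/rₐ − 1/a)) = √(9.671e+16 · (2/1.328e+08 − 1/8.8525e+07)) m/s ≈ 1.908e+04 m/s
(b) Conservation of angular momentum (rₚvₚ = rₐvₐ) gives vₚ/vₐ = rₐ/rₚ = 1.328e+08/4.425e+07 ≈ 3.001
(c) With a = (rₚ + rₐ)/2 = 8.8525e+07 m, T = 2π √(a³/GM) = 2π √((8.8525e+07)³/9.671e+16) s ≈ 1.683e+04 s
(d) With a = (rₚ + rₐ)/2 = 8.8525e+07 m, vₚ = √(GM (2/rₚ − 1/a)) = √(9.671e+16 · (2/4.425e+07 − 1/8.8525e+07)) m/s ≈ 5.726e+04 m/s
(e) With a = (rₚ + rₐ)/2 = 8.8525e+07 m, ε = −GM/(2a) = −9.671e+16/(2 · 8.8525e+07) J/kg ≈ -5.462e+08 J/kg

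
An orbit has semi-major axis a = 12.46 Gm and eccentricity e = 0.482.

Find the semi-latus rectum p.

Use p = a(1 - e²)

Convert to SI: a = 12.46 Gm = 1.246e+10 m.
p = a (1 − e²).
p = 1.246e+10 · (1 − (0.482)²) = 1.246e+10 · 0.767676 ≈ 9.565e+09 m = 9.565 Gm.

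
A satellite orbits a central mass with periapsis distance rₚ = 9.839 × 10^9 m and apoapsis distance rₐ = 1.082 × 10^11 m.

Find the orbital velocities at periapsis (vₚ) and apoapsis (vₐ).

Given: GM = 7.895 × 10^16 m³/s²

Use the vis-viva equation v² = GM(2/r − 1/a) with a = (rₚ + rₐ)/2 = (9.839e+09 + 1.082e+11)/2 = 5.90195e+10 m.
vₚ = √(GM · (2/rₚ − 1/a)) = √(7.895e+16 · (2/9.839e+09 − 1/5.90195e+10)) m/s ≈ 3835 m/s = 3.835 km/s.
vₐ = √(GM · (2/rₐ − 1/a)) = √(7.895e+16 · (2/1.082e+11 − 1/5.90195e+10)) m/s ≈ 348.8 m/s = 348.8 m/s.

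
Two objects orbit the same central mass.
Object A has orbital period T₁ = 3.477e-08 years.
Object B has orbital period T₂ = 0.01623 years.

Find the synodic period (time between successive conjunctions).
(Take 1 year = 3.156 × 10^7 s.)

Convert to SI: T₁ = 3.477e-08 years = 1.09734 s; T₂ = 0.01623 years = 512219 s.
T_syn = |T₁ · T₂ / (T₁ − T₂)|.
T_syn = |1.09734 · 512219 / (1.09734 − 512219)| s ≈ 1.097 s = 3.477e-08 years.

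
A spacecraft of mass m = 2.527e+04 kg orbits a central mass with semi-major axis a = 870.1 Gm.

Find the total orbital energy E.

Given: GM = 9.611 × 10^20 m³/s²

Convert to SI: a = 870.1 Gm = 8.701e+11 m.
E = −GMm / (2a).
E = −9.611e+20 · 2.527e+04 / (2 · 8.701e+11) J ≈ -1.396e+13 J = -13.96 TJ.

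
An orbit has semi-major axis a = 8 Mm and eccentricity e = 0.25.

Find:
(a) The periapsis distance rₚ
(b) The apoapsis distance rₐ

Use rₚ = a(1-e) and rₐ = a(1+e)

Convert to SI: a = 8 Mm = 8e+06 m.
(a) rₚ = a(1 − e) = 8e+06 · (1 − 0.25) = 8e+06 · 0.75 ≈ 6e+06 m = 6 Mm.
(b) rₐ = a(1 + e) = 8e+06 · (1 + 0.25) = 8e+06 · 1.25 ≈ 1e+07 m = 10 Mm.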